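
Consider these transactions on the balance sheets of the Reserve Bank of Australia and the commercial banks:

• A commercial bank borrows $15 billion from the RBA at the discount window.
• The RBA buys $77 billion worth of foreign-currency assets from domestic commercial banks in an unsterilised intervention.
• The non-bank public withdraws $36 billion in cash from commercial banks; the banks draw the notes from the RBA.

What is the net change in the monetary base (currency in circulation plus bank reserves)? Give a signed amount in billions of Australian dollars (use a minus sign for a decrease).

+$92 billion

Discount-window loan $15 billion: RBA balance sheet expands → +$15B.
FX purchase $77 billion: RBA balance sheet expands → +$77B.
Currency withdrawal $36 billion: just a shift between currency and reserves — both are base money → 0.
Net: 15 + 77 + 0 = +$92 billion.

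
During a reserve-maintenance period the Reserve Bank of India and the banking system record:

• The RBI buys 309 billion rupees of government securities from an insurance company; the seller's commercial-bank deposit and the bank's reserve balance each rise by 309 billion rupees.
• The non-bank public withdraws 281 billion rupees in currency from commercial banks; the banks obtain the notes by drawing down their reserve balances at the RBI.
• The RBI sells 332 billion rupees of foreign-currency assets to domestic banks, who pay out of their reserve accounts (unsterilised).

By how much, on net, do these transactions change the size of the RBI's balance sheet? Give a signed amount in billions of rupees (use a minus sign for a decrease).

-23 billion

RBI balance sheet:
  Assets:      Securities +309B, Foreign assets −332B
  Liabilities: Bank reserves −304B, Currency in circulation +281B
Change in total RBI assets = -23 billion.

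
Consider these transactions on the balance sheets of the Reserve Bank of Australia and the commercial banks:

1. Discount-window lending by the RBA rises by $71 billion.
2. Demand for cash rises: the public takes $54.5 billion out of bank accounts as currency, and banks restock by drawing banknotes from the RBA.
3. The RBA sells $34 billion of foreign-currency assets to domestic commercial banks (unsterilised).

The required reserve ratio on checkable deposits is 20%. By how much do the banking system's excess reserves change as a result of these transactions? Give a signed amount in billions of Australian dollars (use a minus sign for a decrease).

-$6.6 billion

Discount-window loan $71 billion: reserves +$71B, deposits 0.
Currency withdrawal $54.5 billion: reserves −$54.5B, deposits −$54.5B.
FX sale $34 billion: reserves −$34B, deposits 0.
Totals: Δreserves = −$17.5B, Δdeposits = −$54.5B.
Δrequired reserves = 20% × −$54.5B = −$10.9B.
Δexcess reserves = Δreserves − Δrequired = −$17.5B − (−$10.9B) = -$6.6 billion.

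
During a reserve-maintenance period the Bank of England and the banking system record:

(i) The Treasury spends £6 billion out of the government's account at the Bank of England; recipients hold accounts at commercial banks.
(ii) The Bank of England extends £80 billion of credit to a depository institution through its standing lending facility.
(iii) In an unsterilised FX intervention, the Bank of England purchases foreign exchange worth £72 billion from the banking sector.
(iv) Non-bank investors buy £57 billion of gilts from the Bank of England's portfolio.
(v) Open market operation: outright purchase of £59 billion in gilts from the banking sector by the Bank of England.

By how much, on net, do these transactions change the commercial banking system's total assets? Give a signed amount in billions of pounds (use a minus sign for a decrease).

+£29 billion

Government spending £6 billion: bank balance sheets expand → +£6B.
Discount-window loan £80 billion: bank balance sheets expand → +£80B.
FX purchase £72 billion: just an asset swap on bank balance sheets → 0.
Asset sale (to non-banks) £57 billion: bank balance sheets shrink → −£57B.
OMO purchase (from banks) £59 billion: just an asset swap on bank balance sheets → 0.
Net: 6 + 80 + 0 − 57 + 0 = +£29 billion.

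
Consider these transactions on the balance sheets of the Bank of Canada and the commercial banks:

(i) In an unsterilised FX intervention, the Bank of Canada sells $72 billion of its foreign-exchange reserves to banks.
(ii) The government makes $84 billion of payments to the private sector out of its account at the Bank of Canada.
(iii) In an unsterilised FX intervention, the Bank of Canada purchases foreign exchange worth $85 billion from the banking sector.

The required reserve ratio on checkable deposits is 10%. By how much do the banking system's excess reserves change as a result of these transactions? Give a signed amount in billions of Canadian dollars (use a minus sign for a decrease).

FX sale $72 billion: reserves −$72B, deposits 0.
Government spending $84 billion: reserves +$84B, deposits +$84B.
FX purchase $85 billion: reserves +$85B, deposits 0.
Totals: Δreserves = +$97B, Δdeposits = +$84B.
Δrequired reserves = 10% × +$84B = +$8.4B.
Δexcess reserves = Δreserves − Δrequired = +$97B − (+$8.4B) = +$88.6 billion.

+$88.6 billion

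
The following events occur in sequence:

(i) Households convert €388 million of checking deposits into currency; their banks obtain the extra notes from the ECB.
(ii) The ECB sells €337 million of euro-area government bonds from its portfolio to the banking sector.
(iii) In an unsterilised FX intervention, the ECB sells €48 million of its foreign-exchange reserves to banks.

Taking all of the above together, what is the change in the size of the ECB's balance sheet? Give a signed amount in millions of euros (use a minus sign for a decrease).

Currency withdrawal €388 million: only the composition of liabilities changes → 0.
OMO sale (to banks) €337 million: an ECB asset is shed → −€337M.
FX sale €48 million: an ECB asset is shed → −€48M.
Net: 0 − 337 − 48 = -€385 million.

-€385 million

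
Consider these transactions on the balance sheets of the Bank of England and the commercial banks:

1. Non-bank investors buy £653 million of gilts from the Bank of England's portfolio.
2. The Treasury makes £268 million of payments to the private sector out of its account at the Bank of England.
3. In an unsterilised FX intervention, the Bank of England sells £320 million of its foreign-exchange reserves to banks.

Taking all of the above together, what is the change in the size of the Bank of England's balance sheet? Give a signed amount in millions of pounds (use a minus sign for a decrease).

-£973 million

Asset sale (to non-banks) £653 million: a Bank of England asset is shed → −£653M.
Government spending £268 million: only the composition of liabilities changes → 0.
FX sale £320 million: a Bank of England asset is shed → −£320M.
Net: −653 + 0 − 320 = -£973 million.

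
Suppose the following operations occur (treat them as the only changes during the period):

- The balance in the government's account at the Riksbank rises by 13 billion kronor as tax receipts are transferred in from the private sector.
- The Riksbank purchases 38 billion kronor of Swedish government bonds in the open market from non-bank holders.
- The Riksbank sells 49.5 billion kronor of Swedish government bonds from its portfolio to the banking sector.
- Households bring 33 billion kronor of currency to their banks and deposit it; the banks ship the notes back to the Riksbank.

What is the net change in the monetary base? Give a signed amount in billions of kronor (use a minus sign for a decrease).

-24.5 billion

Riksbank balance sheet:
  Assets:      Securities −11.5B
  Liabilities: Bank reserves +8.5B, Currency in circulation −33B, Government deposits +13B
Commercial banking system:
  Assets:      Reserves at CB +8.5B, Securities +49.5B
  Liabilities: Checkable deposits +58B
Monetary base = currency + reserves: −33B + (+8.5B) = -24.5 billion.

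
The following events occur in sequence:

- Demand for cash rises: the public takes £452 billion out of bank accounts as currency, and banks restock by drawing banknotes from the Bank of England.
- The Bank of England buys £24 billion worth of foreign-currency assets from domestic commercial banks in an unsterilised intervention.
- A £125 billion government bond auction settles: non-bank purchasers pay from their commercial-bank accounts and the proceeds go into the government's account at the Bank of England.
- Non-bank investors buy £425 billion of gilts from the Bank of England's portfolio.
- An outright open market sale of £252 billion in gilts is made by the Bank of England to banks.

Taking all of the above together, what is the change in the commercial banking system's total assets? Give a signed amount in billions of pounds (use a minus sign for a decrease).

-£1002 billion

Currency withdrawal £452 billion: bank balance sheets shrink → −£452B.
FX purchase £24 billion: just an asset swap on bank balance sheets → 0.
Government account inflow £125 billion: bank balance sheets shrink → −£125B.
Asset sale (to non-banks) £425 billion: bank balance sheets shrink → −£425B.
OMO sale (to banks) £252 billion: just an asset swap on bank balance sheets → 0.
Net: −452 + 0 − 125 − 425 + 0 = -£1002 billion.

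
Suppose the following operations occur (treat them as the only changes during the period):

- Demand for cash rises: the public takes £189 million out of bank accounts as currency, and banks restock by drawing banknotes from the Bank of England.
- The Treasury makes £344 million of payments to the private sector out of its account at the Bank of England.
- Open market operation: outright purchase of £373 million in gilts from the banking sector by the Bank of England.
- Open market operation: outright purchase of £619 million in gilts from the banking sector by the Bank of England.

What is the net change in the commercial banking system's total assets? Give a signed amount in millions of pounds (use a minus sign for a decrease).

Currency withdrawal £189 million: bank balance sheets shrink → −£189M.
Government spending £344 million: bank balance sheets expand → +£344M.
OMO purchase (from banks) £373 million: just an asset swap on bank balance sheets → 0.
OMO purchase (from banks) £619 million: just an asset swap on bank balance sheets → 0.
Net: −189 + 344 + 0 + 0 = +£155 million.

+£155 million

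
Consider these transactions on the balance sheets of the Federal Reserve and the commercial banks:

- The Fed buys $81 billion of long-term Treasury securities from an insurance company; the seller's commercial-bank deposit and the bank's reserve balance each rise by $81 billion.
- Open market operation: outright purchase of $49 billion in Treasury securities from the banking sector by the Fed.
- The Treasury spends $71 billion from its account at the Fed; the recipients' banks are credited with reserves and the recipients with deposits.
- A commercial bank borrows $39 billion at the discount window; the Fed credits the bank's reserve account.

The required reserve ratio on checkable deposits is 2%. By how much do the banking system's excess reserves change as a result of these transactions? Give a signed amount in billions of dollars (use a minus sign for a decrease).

Asset purchase (from non-banks) $81 billion: reserves +$81B, deposits +$81B.
OMO purchase (from banks) $49 billion: reserves +$49B, deposits 0.
Government spending $71 billion: reserves +$71B, deposits +$71B.
Discount-window loan $39 billion: reserves +$39B, deposits 0.
Totals: Δreserves = +$240B, Δdeposits = +$152B.
Δrequired reserves = 2% × +$152B = +$3.04B.
Δexcess reserves = Δreserves − Δrequired = +$240B − (+$3.04B) = +$236.96 billion.

+$236.96 billion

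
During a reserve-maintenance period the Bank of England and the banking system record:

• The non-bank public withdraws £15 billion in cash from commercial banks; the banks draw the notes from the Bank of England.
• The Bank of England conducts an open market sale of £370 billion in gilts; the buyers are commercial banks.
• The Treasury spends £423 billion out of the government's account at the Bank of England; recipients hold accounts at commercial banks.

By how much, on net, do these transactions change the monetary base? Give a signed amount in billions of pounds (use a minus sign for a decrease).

Bank of England balance sheet:
  Assets:      Securities −£370B
  Liabilities: Bank reserves +£38B, Currency in circulation +£15B, Government deposits −£423B
Commercial banking system:
  Assets:      Reserves at CB +£38B, Securities +£370B
  Liabilities: Checkable deposits +£408B
Monetary base = currency + reserves: +£15B + (+£38B) = +£53 billion.

+£53 billion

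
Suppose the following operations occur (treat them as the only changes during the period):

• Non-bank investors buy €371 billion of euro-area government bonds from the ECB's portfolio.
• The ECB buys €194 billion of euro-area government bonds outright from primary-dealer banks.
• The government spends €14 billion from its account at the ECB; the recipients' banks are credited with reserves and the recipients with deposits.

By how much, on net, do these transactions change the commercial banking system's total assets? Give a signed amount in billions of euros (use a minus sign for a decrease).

-€357 billion

ECB balance sheet:
  Assets:      Securities −€177B
  Liabilities: Bank reserves −€163B, Government deposits −€14B
Commercial banking system:
  Assets:      Reserves at CB −€163B, Securities −€194B
  Liabilities: Checkable deposits −€357B
Change in total bank assets = -€357 billion.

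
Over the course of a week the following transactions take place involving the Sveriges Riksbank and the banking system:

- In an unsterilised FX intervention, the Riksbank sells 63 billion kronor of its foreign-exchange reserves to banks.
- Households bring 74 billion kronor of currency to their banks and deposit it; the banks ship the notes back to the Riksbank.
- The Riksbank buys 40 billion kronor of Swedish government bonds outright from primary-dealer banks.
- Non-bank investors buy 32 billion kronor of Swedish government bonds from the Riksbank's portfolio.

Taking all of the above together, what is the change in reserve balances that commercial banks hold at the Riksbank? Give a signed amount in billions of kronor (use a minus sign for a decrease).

FX sale 63 billion kronor: the buying banks pay out of their reserve balances → −63B.
Currency deposit 74 billion kronor: returned notes are swapped for reserve credit → +74B.
OMO purchase (from banks) 40 billion kronor: the Riksbank pays by crediting reserve accounts → +40B.
Asset sale (to non-banks) 32 billion kronor: the non-bank buyers' banks settle from reserves → −32B.
Net: −63 + 74 + 40 − 32 = +19 billion.

+19 billion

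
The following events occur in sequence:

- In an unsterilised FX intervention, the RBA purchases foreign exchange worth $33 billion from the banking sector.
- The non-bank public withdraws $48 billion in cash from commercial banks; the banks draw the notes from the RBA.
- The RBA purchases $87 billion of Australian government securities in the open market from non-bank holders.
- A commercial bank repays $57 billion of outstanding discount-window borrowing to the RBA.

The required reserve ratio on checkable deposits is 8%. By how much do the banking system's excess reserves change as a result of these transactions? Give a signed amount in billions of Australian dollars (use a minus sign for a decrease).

FX purchase $33 billion: reserves +$33B, deposits 0.
Currency withdrawal $48 billion: reserves −$48B, deposits −$48B.
Asset purchase (from non-banks) $87 billion: reserves +$87B, deposits +$87B.
Discount-window repayment $57 billion: reserves −$57B, deposits 0.
Totals: Δreserves = +$15B, Δdeposits = +$39B.
Δrequired reserves = 8% × +$39B = +$3.12B.
Δexcess reserves = Δreserves − Δrequired = +$15B − (+$3.12B) = +$11.88 billion.

+$11.88 billion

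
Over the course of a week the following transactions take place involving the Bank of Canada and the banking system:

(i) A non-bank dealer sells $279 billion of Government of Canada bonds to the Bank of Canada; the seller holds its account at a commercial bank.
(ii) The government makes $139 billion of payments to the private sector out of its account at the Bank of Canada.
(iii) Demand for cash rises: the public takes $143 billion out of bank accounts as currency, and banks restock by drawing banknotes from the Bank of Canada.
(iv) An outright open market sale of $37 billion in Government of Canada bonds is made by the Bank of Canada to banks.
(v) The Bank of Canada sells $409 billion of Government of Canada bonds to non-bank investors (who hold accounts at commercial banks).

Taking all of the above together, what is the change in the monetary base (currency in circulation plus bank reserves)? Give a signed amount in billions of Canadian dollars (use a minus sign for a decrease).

Asset purchase (from non-banks) $279 billion: Bank of Canada balance sheet expands → +$279B.
Government spending $139 billion: a non-base liability converts back to reserves → +$139B.
Currency withdrawal $143 billion: just a shift between currency and reserves — both are base money → 0.
OMO sale (to banks) $37 billion: Bank of Canada balance sheet contracts → −$37B.
Asset sale (to non-banks) $409 billion: Bank of Canada balance sheet contracts → −$409B.
Net: 279 + 139 + 0 − 37 − 409 = -$28 billion.

-$28 billion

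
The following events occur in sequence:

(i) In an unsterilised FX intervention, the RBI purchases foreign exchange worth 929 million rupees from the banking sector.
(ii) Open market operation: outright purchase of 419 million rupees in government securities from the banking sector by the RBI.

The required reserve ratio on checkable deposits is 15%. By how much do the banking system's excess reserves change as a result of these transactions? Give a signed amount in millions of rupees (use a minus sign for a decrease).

+1348 million

FX purchase 929 million rupees: reserves +929M, deposits 0.
OMO purchase (from banks) 419 million rupees: reserves +419M, deposits 0.
Totals: Δreserves = +1348M, Δdeposits = 0.
Δrequired reserves = 15% × 0 = 0.
Δexcess reserves = Δreserves − Δrequired = +1348M − (0) = +1348 million.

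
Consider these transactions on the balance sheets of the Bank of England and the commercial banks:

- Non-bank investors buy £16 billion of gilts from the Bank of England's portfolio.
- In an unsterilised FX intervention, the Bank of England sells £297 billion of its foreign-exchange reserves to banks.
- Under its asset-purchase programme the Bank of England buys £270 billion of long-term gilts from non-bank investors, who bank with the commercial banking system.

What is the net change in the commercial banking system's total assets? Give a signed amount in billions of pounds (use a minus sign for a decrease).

Bank of England balance sheet:
  Assets:      Securities +£254B, Foreign assets −£297B
  Liabilities: Bank reserves −£43B
Commercial banking system:
  Assets:      Reserves at CB −£43B, Foreign assets +£297B
  Liabilities: Checkable deposits +£254B
Change in total bank assets = +£254 billion.

+£254 billion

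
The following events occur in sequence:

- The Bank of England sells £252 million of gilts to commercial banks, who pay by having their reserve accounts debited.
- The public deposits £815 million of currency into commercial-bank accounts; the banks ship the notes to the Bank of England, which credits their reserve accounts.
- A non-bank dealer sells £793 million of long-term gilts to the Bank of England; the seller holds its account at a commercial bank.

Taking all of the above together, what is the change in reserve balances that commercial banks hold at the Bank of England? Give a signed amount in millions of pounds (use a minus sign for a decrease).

+£1356 million

Bank of England balance sheet:
  Assets:      Securities +£541M
  Liabilities: Bank reserves +£1356M, Currency in circulation −£815M
Commercial banking system:
  Assets:      Reserves at CB +£1356M, Securities +£252M
  Liabilities: Checkable deposits +£1608M
So the change in reserve balances that commercial banks hold at the Bank of England is +£1356 million.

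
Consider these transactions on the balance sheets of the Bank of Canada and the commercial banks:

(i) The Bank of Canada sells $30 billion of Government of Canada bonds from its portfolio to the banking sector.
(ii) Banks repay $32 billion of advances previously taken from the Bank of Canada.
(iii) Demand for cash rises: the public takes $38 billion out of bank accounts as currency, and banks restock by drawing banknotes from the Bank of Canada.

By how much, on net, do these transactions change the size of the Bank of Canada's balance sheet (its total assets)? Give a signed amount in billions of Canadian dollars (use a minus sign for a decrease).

OMO sale (to banks) $30 billion: a Bank of Canada asset is shed → −$30B.
Discount-window repayment $32 billion: a Bank of Canada asset is shed → −$32B.
Currency withdrawal $38 billion: only the composition of liabilities changes → 0.
Net: −30 − 32 + 0 = -$62 billion.

-$62 billion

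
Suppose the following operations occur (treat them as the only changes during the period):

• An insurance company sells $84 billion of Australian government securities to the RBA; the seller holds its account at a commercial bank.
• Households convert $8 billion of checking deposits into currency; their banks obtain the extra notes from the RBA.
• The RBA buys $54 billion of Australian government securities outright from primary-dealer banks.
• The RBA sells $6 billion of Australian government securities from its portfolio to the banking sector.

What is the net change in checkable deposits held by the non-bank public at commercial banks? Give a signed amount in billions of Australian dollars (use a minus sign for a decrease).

+$76 billion

Asset purchase (from non-banks) $84 billion: non-bank counterparties' bank balances rise → +$84B.
Currency withdrawal $8 billion: non-bank counterparties' bank balances fall → −$8B.
OMO purchase (from banks) $54 billion: the counterparty is a bank, so public deposits are unchanged → 0.
OMO sale (to banks) $6 billion: the counterparty is a bank, so public deposits are unchanged → 0.
Net: 84 − 8 + 0 + 0 = +$76 billion.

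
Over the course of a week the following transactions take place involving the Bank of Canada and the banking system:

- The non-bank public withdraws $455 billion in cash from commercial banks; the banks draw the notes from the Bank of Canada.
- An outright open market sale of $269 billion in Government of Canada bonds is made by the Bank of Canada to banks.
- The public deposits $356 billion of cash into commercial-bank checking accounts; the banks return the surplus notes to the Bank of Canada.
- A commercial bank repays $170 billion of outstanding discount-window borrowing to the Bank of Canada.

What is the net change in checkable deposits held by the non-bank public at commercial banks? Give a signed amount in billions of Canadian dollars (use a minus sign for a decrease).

-$99 billion

Bank of Canada balance sheet:
  Assets:      Securities −$269B, Loans to banks −$170B
  Liabilities: Bank reserves −$538B, Currency in circulation +$99B
Commercial banking system:
  Assets:      Reserves at CB −$538B, Securities +$269B
  Liabilities: Checkable deposits −$99B, Borrowings from CB −$170B
So the change in checkable deposits held by the non-bank public at commercial banks is -$99 billion.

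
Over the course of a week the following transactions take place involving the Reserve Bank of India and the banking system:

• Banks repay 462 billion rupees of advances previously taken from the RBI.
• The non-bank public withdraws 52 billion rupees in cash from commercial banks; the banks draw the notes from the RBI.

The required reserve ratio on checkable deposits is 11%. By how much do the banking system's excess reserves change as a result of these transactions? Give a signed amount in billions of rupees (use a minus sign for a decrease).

Discount-window repayment 462 billion rupees: reserves −462B, deposits 0.
Currency withdrawal 52 billion rupees: reserves −52B, deposits −52B.
Totals: Δreserves = −514B, Δdeposits = −52B.
Δrequired reserves = 11% × −52B = −5.72B.
Δexcess reserves = Δreserves − Δrequired = −514B − (−5.72B) = -508.28 billion.

-508.28 billion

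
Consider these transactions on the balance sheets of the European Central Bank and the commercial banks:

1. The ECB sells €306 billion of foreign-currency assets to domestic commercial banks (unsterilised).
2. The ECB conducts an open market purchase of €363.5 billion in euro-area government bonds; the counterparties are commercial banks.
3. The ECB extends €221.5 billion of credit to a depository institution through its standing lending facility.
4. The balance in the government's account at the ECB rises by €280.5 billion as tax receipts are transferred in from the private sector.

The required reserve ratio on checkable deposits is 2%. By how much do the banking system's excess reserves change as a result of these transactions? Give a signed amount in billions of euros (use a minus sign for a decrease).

FX sale €306 billion: reserves −€306B, deposits 0.
OMO purchase (from banks) €363.5 billion: reserves +€363.5B, deposits 0.
Discount-window loan €221.5 billion: reserves +€221.5B, deposits 0.
Government account inflow €280.5 billion: reserves −€280.5B, deposits −€280.5B.
Totals: Δreserves = −€1.5B, Δdeposits = −€280.5B.
Δrequired reserves = 2% × −€280.5B = −€5.61B.
Δexcess reserves = Δreserves − Δrequired = −€1.5B − (−€5.61B) = +€4.11 billion.

+€4.11 billion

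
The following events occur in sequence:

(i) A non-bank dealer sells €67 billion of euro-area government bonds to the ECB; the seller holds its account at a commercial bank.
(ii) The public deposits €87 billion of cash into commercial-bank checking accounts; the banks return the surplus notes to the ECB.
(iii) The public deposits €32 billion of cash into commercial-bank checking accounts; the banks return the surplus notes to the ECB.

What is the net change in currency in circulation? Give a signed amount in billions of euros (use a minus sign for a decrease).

Asset purchase (from non-banks) €67 billion: no currency enters or leaves circulation → 0.
Currency deposit €87 billion: notes return to the central bank → −€87B.
Currency deposit €32 billion: notes return to the central bank → −€32B.
Net: 0 − 87 − 32 = -€119 billion.

-€119 billion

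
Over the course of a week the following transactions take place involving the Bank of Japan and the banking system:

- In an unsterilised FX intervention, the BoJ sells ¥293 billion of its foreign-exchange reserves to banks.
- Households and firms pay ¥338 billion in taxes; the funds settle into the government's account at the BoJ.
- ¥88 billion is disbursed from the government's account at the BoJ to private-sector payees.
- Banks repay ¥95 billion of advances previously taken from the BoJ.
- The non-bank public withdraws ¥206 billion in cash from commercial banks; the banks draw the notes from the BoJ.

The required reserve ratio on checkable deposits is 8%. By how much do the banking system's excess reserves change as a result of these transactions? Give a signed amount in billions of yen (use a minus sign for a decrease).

-¥807.52 billion

FX sale ¥293 billion: reserves −¥293B, deposits 0.
Government account inflow ¥338 billion: reserves −¥338B, deposits −¥338B.
Government spending ¥88 billion: reserves +¥88B, deposits +¥88B.
Discount-window repayment ¥95 billion: reserves −¥95B, deposits 0.
Currency withdrawal ¥206 billion: reserves −¥206B, deposits −¥206B.
Totals: Δreserves = −¥844B, Δdeposits = −¥456B.
Δrequired reserves = 8% × −¥456B = −¥36.48B.
Δexcess reserves = Δreserves − Δrequired = −¥844B − (−¥36.48B) = -¥807.52 billion.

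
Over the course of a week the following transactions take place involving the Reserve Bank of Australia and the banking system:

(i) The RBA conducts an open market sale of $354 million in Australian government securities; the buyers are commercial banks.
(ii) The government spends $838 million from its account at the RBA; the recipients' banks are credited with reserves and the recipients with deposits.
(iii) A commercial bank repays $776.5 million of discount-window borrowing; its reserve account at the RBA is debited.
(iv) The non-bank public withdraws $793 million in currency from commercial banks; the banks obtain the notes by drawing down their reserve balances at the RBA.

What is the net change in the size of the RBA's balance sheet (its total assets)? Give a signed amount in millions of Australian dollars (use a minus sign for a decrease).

OMO sale (to banks) $354 million: an RBA asset is shed → −$354M.
Government spending $838 million: only the composition of liabilities changes → 0.
Discount-window repayment $776.5 million: an RBA asset is shed → −$776.5M.
Currency withdrawal $793 million: only the composition of liabilities changes → 0.
Net: −354 + 0 − 776.5 + 0 = -$1130.5 million.

-$1130.5 million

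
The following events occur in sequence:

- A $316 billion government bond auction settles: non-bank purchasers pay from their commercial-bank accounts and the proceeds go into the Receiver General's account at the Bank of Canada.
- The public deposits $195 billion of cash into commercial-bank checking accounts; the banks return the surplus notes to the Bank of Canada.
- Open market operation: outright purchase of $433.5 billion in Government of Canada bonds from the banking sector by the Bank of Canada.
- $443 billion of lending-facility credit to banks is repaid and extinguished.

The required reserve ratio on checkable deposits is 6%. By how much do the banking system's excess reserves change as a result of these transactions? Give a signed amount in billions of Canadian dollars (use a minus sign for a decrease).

Government account inflow $316 billion: reserves −$316B, deposits −$316B.
Currency deposit $195 billion: reserves +$195B, deposits +$195B.
OMO purchase (from banks) $433.5 billion: reserves +$433.5B, deposits 0.
Discount-window repayment $443 billion: reserves −$443B, deposits 0.
Totals: Δreserves = −$130.5B, Δdeposits = −$121B.
Δrequired reserves = 6% × −$121B = −$7.26B.
Δexcess reserves = Δreserves − Δrequired = −$130.5B − (−$7.26B) = -$123.24 billion.

-$123.24 billion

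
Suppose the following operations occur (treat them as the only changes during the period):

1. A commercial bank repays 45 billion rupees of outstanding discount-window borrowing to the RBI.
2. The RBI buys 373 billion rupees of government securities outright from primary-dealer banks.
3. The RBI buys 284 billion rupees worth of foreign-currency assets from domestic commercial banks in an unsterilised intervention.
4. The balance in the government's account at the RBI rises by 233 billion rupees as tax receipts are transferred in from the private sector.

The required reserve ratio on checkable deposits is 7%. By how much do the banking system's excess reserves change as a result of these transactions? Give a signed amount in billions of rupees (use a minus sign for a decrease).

Discount-window repayment 45 billion rupees: reserves −45B, deposits 0.
OMO purchase (from banks) 373 billion rupees: reserves +373B, deposits 0.
FX purchase 284 billion rupees: reserves +284B, deposits 0.
Government account inflow 233 billion rupees: reserves −233B, deposits −233B.
Totals: Δreserves = +379B, Δdeposits = −233B.
Δrequired reserves = 7% × −233B = −16.31B.
Δexcess reserves = Δreserves − Δrequired = +379B − (−16.31B) = +395.31 billion.

+395.31 billion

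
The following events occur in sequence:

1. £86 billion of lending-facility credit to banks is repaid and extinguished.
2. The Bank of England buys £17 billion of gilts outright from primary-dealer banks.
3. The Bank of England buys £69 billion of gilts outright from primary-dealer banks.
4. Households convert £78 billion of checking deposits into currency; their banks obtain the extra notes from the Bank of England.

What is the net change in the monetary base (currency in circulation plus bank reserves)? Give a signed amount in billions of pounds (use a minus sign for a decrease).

Discount-window repayment £86 billion: Bank of England balance sheet contracts → −£86B.
OMO purchase (from banks) £17 billion: Bank of England balance sheet expands → +£17B.
OMO purchase (from banks) £69 billion: Bank of England balance sheet expands → +£69B.
Currency withdrawal £78 billion: just a shift between currency and reserves — both are base money → 0.
Net: −86 + 17 + 69 + 0 = £0 (no change).

£0 (no change)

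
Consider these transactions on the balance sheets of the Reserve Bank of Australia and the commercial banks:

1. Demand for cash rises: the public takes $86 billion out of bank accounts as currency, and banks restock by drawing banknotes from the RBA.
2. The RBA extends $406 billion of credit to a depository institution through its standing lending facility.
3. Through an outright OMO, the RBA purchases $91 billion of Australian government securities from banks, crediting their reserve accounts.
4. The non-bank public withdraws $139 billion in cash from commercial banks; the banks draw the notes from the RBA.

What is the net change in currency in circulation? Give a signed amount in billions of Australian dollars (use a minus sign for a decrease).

Currency withdrawal $86 billion: notes leave the central bank → +$86B.
Discount-window loan $406 billion: no currency enters or leaves circulation → 0.
OMO purchase (from banks) $91 billion: no currency enters or leaves circulation → 0.
Currency withdrawal $139 billion: notes leave the central bank → +$139B.
Net: 86 + 0 + 0 + 139 = +$225 billion.

+$225 billion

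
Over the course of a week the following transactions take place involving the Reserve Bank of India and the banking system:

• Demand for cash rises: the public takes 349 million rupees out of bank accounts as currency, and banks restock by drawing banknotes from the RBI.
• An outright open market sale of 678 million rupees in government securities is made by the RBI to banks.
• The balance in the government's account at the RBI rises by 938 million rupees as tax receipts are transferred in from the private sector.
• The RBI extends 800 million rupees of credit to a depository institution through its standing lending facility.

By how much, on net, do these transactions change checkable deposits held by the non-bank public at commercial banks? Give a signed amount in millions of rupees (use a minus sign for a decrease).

-1287 million

Currency withdrawal 349 million rupees: non-bank counterparties' bank balances fall → −349M.
OMO sale (to banks) 678 million rupees: the counterparty is a bank, so public deposits are unchanged → 0.
Government account inflow 938 million rupees: non-bank counterparties' bank balances fall → −938M.
Discount-window loan 800 million rupees: the counterparty is a bank, so public deposits are unchanged → 0.
Net: −349 + 0 − 938 + 0 = -1287 million.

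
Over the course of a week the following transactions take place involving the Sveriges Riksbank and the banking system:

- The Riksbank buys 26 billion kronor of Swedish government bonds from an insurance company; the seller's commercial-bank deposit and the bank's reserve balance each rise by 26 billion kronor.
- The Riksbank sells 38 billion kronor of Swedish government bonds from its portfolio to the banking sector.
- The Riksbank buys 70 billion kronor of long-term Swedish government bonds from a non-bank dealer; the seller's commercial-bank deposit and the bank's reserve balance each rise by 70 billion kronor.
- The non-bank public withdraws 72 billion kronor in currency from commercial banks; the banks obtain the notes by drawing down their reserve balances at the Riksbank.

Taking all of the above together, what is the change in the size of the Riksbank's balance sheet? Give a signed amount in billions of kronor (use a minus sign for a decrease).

+58 billion

Riksbank balance sheet:
  Assets:      Securities +58B
  Liabilities: Bank reserves −14B, Currency in circulation +72B
Change in total Riksbank assets = +58 billion.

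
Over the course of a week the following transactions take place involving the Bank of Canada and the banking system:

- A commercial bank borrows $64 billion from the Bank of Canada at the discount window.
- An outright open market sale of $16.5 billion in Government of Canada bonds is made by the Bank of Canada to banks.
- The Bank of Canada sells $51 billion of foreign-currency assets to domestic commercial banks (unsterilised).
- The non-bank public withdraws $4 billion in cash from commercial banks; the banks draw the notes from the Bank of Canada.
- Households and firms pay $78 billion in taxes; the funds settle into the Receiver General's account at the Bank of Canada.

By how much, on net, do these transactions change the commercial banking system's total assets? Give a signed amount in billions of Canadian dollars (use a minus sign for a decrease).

Bank of Canada balance sheet:
  Assets:      Securities −$16.5B, Loans to banks +$64B, Foreign assets −$51B
  Liabilities: Bank reserves −$85.5B, Currency in circulation +$4B, Government deposits +$78B
Commercial banking system:
  Assets:      Reserves at CB −$85.5B, Securities +$16.5B, Foreign assets +$51B
  Liabilities: Checkable deposits −$82B, Borrowings from CB +$64B
Change in total bank assets = -$18 billion.

-$18 billion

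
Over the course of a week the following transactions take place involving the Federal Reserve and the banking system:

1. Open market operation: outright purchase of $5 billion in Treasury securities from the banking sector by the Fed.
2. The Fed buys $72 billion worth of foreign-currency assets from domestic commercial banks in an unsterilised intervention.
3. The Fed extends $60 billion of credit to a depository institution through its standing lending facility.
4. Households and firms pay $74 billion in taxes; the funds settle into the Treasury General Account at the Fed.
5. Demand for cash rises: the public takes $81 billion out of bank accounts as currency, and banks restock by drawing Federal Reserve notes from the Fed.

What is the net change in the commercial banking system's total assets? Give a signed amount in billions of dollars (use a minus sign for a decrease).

-$95 billion

OMO purchase (from banks) $5 billion: just an asset swap on bank balance sheets → 0.
FX purchase $72 billion: just an asset swap on bank balance sheets → 0.
Discount-window loan $60 billion: bank balance sheets expand → +$60B.
Government account inflow $74 billion: bank balance sheets shrink → −$74B.
Currency withdrawal $81 billion: bank balance sheets shrink → −$81B.
Net: 0 + 0 + 60 − 74 − 81 = -$95 billion.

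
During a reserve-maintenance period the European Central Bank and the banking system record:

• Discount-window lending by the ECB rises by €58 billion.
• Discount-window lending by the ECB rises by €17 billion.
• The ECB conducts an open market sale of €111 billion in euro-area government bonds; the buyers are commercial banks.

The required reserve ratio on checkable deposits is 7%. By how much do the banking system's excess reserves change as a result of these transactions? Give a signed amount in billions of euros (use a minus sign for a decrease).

Discount-window loan €58 billion: reserves +€58B, deposits 0.
Discount-window loan €17 billion: reserves +€17B, deposits 0.
OMO sale (to banks) €111 billion: reserves −€111B, deposits 0.
Totals: Δreserves = −€36B, Δdeposits = 0.
Δrequired reserves = 7% × 0 = 0.
Δexcess reserves = Δreserves − Δrequired = −€36B − (0) = -€36 billion.

-€36 billion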